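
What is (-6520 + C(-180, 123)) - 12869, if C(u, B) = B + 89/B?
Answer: -2369629/123 ≈ -19265.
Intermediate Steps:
(-6520 + C(-180, 123)) - 12869 = (-6520 + (123 + 89/123)) - 12869 = (-6520 + 15218/123) - 12869 = -786742/123 - 12869 = -2369629/123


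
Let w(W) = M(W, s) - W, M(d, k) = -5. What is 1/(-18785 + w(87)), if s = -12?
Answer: -1/18877 ≈ -5.2975e-5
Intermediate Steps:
w(W) = -5 - W
1/(-18785 + w(87)) = 1/(-18785 + (-5 - 1*87)) = 1/(-18785 + (-5 - 87)) = 1/(-18785 - 92) = 1/(-18877) = -1/18877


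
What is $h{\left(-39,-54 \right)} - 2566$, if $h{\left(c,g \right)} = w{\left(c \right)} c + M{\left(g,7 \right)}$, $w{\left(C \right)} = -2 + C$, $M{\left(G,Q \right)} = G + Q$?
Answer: $-1014$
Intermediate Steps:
$h{\left(c,g \right)} = 7 + g + c \left(-2 + c\right)$ ($h{\left(c,g \right)} = \left(-2 + c\right) c + \left(g + 7\right) = c \left(-2 + c\right) + \left(7 + g\right) = 7 + g + c \left(-2 + c\right)$)
$h{\left(-39,-54 \right)} - 2566 = \left(7 - 54 - 39 \left(-2 - 39\right)\right) - 2566 = \left(7 - 54 - -1599\right) - 2566 = \left(7 - 54 + 1599\right) - 2566 = 1552 - 2566 = -1014$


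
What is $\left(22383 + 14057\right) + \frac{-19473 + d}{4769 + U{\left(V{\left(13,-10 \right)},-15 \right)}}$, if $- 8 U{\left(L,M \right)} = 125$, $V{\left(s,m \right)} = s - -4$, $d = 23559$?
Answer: $\frac{1385736568}{38027} \approx 36441.0$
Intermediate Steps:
$V{\left(s,m \right)} = 4 + s$ ($V{\left(s,m \right)} = s + 4 = 4 + s$)
$U{\left(L,M \right)} = - \frac{125}{8}$ ($U{\left(L,M \right)} = \left(- \frac{1}{8}\right) 125 = - \frac{125}{8}$)
$\left(22383 + 14057\right) + \frac{-19473 + d}{4769 + U{\left(V{\left(13,-10 \right)},-15 \right)}} = \left(22383 + 14057\right) + \frac{-19473 + 23559}{4769 - \frac{125}{8}} = 36440 + \frac{4086}{\frac{38027}{8}} = 36440 + 4086 \cdot \frac{8}{38027} = 36440 + \frac{32688}{38027} = \frac{1385736568}{38027}$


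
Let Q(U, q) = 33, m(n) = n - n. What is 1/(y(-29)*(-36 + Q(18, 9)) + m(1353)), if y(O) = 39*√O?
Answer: I*√29/3393 ≈ 0.0015871*I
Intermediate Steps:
m(n) = 0
1/(y(-29)*(-36 + Q(18, 9)) + m(1353)) = 1/((39*√(-29))*(-36 + 33) + 0) = 1/((39*(I*√29))*(-3) + 0) = 1/((39*I*√29)*(-3) + 0) = 1/(-117*I*√29 + 0) = 1/(-117*I*√29) = I*√29/3393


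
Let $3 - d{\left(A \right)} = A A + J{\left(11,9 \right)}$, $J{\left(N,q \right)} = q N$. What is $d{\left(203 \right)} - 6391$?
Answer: $-47696$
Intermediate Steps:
$J{\left(N,q \right)} = N q$
$d{\left(A \right)} = -96 - A^{2}$ ($d{\left(A \right)} = 3 - \left(A A + 11 \cdot 9\right) = 3 - \left(A^{2} + 99\right) = 3 - \left(99 + A^{2}\right) = -96 - A^{2}$)
$d{\left(203 \right)} - 6391 = \left(-96 - 203^{2}\right) - 6391 = \left(-96 - 41209\right) - 6391 = -41305 - 6391 = -47696$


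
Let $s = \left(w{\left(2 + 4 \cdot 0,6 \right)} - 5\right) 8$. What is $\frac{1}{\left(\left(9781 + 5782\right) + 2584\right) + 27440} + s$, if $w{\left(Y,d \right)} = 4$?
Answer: $- \frac{364695}{45587} \approx -8.0$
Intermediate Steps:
$s = -8$ ($s = \left(4 - 5\right) 8 = \left(-1\right) 8 = -8$)
$\frac{1}{\left(\left(9781 + 5782\right) + 2584\right) + 27440} + s = \frac{1}{\left(\left(9781 + 5782\right) + 2584\right) + 27440} - 8 = \frac{1}{\left(15563 + 2584\right) + 27440} - 8 = \frac{1}{18147 + 27440} - 8 = \frac{1}{45587} - 8 = - \frac{364695}{45587}$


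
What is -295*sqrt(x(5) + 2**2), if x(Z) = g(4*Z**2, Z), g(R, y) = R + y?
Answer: -295*sqrt(109) ≈ -3079.9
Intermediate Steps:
x(Z) = Z + 4*Z**2 (x(Z) = 4*Z**2 + Z = Z + 4*Z**2)
-295*sqrt(x(5) + 2**2) = -295*sqrt(5*(1 + 4*5) + 2**2) = -295*sqrt(5*(1 + 20) + 4) = -295*sqrt(5*21 + 4) = -295*sqrt(105 + 4) = -295*sqrt(109)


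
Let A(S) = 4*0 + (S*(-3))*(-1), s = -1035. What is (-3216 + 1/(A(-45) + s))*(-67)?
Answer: 252102307/1170 ≈ 2.1547e+5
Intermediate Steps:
A(S) = 3*S (A(S) = 0 - 3*S*(-1) = 0 + 3*S = 3*S)
(-3216 + 1/(A(-45) + s))*(-67) = (-3216 + 1/(3*(-45) - 1035))*(-67) = (-3216 + 1/(-135 - 1035))*(-67) = (-3216 + 1/(-1170))*(-67) = (-3216 - 1/1170)*(-67) = -3762721/1170*(-67) = 252102307/1170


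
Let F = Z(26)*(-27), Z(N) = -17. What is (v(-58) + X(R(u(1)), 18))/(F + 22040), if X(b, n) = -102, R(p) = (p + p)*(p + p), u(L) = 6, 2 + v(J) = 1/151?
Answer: -15703/3397349 ≈ -0.0046221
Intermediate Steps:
v(J) = -301/151 (v(J) = -2 + 1/151 = -301/151)
R(p) = 4*p**2 (R(p) = (2*p)*(2*p) = 4*p**2)
F = 459 (F = -17*(-27) = 459)
(v(-58) + X(R(u(1)), 18))/(F + 22040) = (-301/151 - 102)/(459 + 22040) = -15703/151/22499 = -15703/151*1/22499 = -15703/3397349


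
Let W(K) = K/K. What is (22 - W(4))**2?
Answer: 441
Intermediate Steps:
W(K) = 1
(22 - W(4))**2 = (22 - 1*1)**2 = (22 - 1)**2 = 21**2 = 441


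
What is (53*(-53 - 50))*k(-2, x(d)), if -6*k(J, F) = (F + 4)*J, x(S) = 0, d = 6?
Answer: -21836/3 ≈ -7278.7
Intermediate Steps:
k(J, F) = -J*(4 + F)/6 (k(J, F) = -(F + 4)*J/6 = -(4 + F)*J/6 = -J*(4 + F)/6)
(53*(-53 - 50))*k(-2, x(d)) = (53*(-53 - 50))*(-⅙*(-2)*(4 + 0)) = (53*(-103))*(-⅙*(-2)*4) = -5459*4/3 = -21836/3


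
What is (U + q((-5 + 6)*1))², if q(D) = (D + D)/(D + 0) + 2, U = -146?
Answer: 20164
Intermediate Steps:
q(D) = 4 (q(D) = (2*D)/D + 2 = 2 + 2 = 4)
(U + q((-5 + 6)*1))² = (-146 + 4)² = (-142)² = 20164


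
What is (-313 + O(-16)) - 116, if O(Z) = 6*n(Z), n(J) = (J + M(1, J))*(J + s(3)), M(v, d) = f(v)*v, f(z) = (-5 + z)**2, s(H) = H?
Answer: -429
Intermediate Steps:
M(v, d) = v*(-5 + v)**2 (M(v, d) = (-5 + v)**2*v = v*(-5 + v)**2)
n(J) = (3 + J)*(16 + J) (n(J) = (J + 1*(-5 + 1)**2)*(J + 3) = (J + 1*(-4)**2)*(3 + J) = (J + 1*16)*(3 + J) = (J + 16)*(3 + J) = (16 + J)*(3 + J) = (3 + J)*(16 + J))
O(Z) = 288 + 6*Z**2 + 114*Z (O(Z) = 6*(48 + Z**2 + 19*Z) = 288 + 6*Z**2 + 114*Z)
(-313 + O(-16)) - 116 = (-313 + (288 + 6*(-16)**2 + 114*(-16))) - 116 = (-313 + (288 + 6*256 - 1824)) - 116 = (-313 + (288 + 1536 - 1824)) - 116 = (-313 + 0) - 116 = -313 - 116 = -429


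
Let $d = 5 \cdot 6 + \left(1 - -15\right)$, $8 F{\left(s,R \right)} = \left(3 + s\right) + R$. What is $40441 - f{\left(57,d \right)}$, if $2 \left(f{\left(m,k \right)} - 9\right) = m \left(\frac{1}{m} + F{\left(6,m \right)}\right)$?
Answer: $\frac{321571}{8} \approx 40196.0$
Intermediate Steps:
$F{\left(s,R \right)} = \frac{3}{8} + \frac{R}{8} + \frac{s}{8}$ ($F{\left(s,R \right)} = \frac{\left(3 + s\right) + R}{8} = \frac{3 + R + s}{8} = \frac{3}{8} + \frac{R}{8} + \frac{s}{8}$)
$d = 46$ ($d = 30 + \left(1 + 15\right) = 30 + 16 = 46$)
$f{\left(m,k \right)} = 9 + \frac{m \left(\frac{9}{8} + \frac{1}{m} + \frac{m}{8}\right)}{2}$ ($f{\left(m,k \right)} = 9 + \frac{m \left(\frac{1}{m} + \left(\frac{3}{8} + \frac{m}{8} + \frac{1}{8} \cdot 6\right)\right)}{2} = 9 + \frac{m \left(\frac{1}{m} + \left(\frac{3}{8} + \frac{m}{8} + \frac{3}{4}\right)\right)}{2} = 9 + \frac{m \left(\frac{1}{m} + \left(\frac{9}{8} + \frac{m}{8}\right)\right)}{2} = 9 + \frac{m \left(\frac{9}{8} + \frac{1}{m} + \frac{m}{8}\right)}{2}$)
$40441 - f{\left(57,d \right)} = 40441 - \left(\frac{19}{2} + \frac{1}{16} \cdot 57 \left(9 + 57\right)\right) = 40441 - \left(\frac{19}{2} + \frac{1}{16} \cdot 57 \cdot 66\right) = 40441 - \left(\frac{19}{2} + \frac{1881}{8}\right) = 40441 - \frac{1957}{8} = \frac{321571}{8}$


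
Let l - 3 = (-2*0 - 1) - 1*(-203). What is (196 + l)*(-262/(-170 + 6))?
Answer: 52531/82 ≈ 640.62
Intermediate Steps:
l = 205 (l = 3 + ((-2*0 - 1) - 1*(-203)) = 3 + ((0 - 1) + 203) = 3 + (-1 + 203) = 3 + 202 = 205)
(196 + l)*(-262/(-170 + 6)) = (196 + 205)*(-262/(-170 + 6)) = 401*(-262/(-164)) = 401*(-262*(-1/164)) = 401*(131/82) = 52531/82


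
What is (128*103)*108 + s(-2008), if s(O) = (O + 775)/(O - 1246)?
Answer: 4633280721/3254 ≈ 1.4239e+6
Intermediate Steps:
s(O) = (775 + O)/(-1246 + O)
(128*103)*108 + s(-2008) = (128*103)*108 + (775 - 2008)/(-1246 - 2008) = 13184*108 - 1233/(-3254) = 1423872 - 1/3254*(-1233) = 1423872 + 1233/3254 = 4633280721/3254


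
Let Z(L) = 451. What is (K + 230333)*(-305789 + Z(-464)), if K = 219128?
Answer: -137237522818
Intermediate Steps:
(K + 230333)*(-305789 + Z(-464)) = (219128 + 230333)*(-305789 + 451) = 449461*(-305338) = -137237522818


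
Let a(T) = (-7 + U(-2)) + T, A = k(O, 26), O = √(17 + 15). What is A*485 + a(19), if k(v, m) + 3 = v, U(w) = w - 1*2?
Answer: -1447 + 1940*√2 ≈ 1296.6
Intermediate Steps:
U(w) = -2 + w (U(w) = w - 2 = -2 + w)
O = 4*√2 (O = √32 = 4*√2 ≈ 5.6569)
k(v, m) = -3 + v
A = -3 + 4*√2 ≈ 2.6569
a(T) = -11 + T (a(T) = (-7 + (-2 - 2)) + T = (-7 - 4) + T = -11 + T)
A*485 + a(19) = (-3 + 4*√2)*485 + (-11 + 19) = (-1455 + 1940*√2) + 8 = -1447 + 1940*√2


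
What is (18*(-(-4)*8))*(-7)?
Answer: -4032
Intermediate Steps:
(18*(-(-4)*8))*(-7) = (18*(-1*(-32)))*(-7) = (18*32)*(-7) = 576*(-7) = -4032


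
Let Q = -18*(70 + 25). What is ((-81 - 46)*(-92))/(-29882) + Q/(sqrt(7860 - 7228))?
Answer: -5842/14941 - 855*sqrt(158)/158 ≈ -68.411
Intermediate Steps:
Q = -1710 (Q = -18*95 = -1710)
((-81 - 46)*(-92))/(-29882) + Q/(sqrt(7860 - 7228)) = ((-81 - 46)*(-92))/(-29882) - 1710/sqrt(7860 - 7228) = -127*(-92)*(-1/29882) - 1710*sqrt(158)/316 = 11684*(-1/29882) - 1710*sqrt(158)/316 = -5842/14941 - 855*sqrt(158)/158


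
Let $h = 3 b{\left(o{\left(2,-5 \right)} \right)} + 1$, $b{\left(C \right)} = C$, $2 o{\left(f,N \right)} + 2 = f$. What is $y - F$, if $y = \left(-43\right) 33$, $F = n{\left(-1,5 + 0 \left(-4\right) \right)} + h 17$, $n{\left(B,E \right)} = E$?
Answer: $-1441$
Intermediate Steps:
$o{\left(f,N \right)} = -1 + \frac{f}{2}$
$h = 1$ ($h = 3 \left(-1 + \frac{1}{2} \cdot 2\right) + 1 = 3 \left(-1 + 1\right) + 1 = 3 \cdot 0 + 1 = 0 + 1 = 1$)
$F = 22$ ($F = \left(5 + 0 \left(-4\right)\right) + 1 \cdot 17 = \left(5 + 0\right) + 17 = 5 + 17 = 22$)
$y = -1419$
$y - F = -1419 - 22 = -1441$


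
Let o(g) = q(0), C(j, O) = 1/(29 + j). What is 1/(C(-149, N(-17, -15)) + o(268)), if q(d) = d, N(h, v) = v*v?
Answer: -120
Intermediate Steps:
N(h, v) = v²
o(g) = 0
1/(C(-149, N(-17, -15)) + o(268)) = 1/(1/(29 - 149) + 0) = 1/(1/(-120) + 0) = 1/(-1/120 + 0) = 1/(-1/120) = -120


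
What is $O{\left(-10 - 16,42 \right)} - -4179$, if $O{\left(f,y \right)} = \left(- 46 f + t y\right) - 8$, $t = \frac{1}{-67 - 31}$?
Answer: $\frac{37566}{7} \approx 5366.6$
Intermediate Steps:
$t = - \frac{1}{98}$ ($t = \frac{1}{-98} = - \frac{1}{98} \approx -0.010204$)
$O{\left(f,y \right)} = -8 - 46 f - \frac{y}{98}$ ($O{\left(f,y \right)} = \left(- 46 f - \frac{y}{98}\right) - 8 = -8 - 46 f - \frac{y}{98}$)
$O{\left(-10 - 16,42 \right)} - -4179 = \left(-8 - 46 \left(-10 - 16\right) - \frac{3}{7}\right) - -4179 = \left(-8 - 46 \left(-10 - 16\right) - \frac{3}{7}\right) + 4179 = \left(-8 - -1196 - \frac{3}{7}\right) + 4179 = \left(-8 + 1196 - \frac{3}{7}\right) + 4179 = \frac{8313}{7} + 4179 = \frac{37566}{7}$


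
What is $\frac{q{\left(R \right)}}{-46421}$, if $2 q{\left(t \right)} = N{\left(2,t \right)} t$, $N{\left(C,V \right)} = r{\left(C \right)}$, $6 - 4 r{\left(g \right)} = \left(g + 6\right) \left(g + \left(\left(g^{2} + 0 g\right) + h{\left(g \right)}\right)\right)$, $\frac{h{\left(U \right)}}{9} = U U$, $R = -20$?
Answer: $- \frac{825}{46421} \approx -0.017772$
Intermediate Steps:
$h{\left(U \right)} = 9 U^{2}$ ($h{\left(U \right)} = 9 U U = 9 U^{2}$)
$r{\left(g \right)} = \frac{3}{2} - \frac{\left(6 + g\right) \left(g + 10 g^{2}\right)}{4}$ ($r{\left(g \right)} = \frac{3}{2} - \frac{\left(g + 6\right) \left(g + \left(\left(g^{2} + 0 g\right) + 9 g^{2}\right)\right)}{4} = \frac{3}{2} - \frac{\left(6 + g\right) \left(g + \left(\left(g^{2} + 0\right) + 9 g^{2}\right)\right)}{4} = \frac{3}{2} - \frac{\left(6 + g\right) \left(g + \left(g^{2} + 9 g^{2}\right)\right)}{4} = \frac{3}{2} - \frac{\left(6 + g\right) \left(g + 10 g^{2}\right)}{4}$)
$N{\left(C,V \right)} = \frac{3}{2} - \frac{61 C^{2}}{4} - \frac{5 C^{3}}{2} - \frac{3 C}{2}$
$q{\left(t \right)} = - \frac{165 t}{4}$ ($q{\left(t \right)} = \frac{\left(\frac{3}{2} - \frac{61 \cdot 2^{2}}{4} - \frac{5 \cdot 2^{3}}{2} - 3\right) t}{2} = \frac{\left(\frac{3}{2} - 61 - 20 - 3\right) t}{2} = \frac{\left(- \frac{165}{2}\right) t}{2} = - \frac{165 t}{4}$)
$\frac{q{\left(R \right)}}{-46421} = \frac{\left(- \frac{165}{4}\right) \left(-20\right)}{-46421} = 825 \left(- \frac{1}{46421}\right) = - \frac{825}{46421}$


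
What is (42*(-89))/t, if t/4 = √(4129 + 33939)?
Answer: -1869*√9517/38068 ≈ -4.7896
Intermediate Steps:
t = 8*√9517 (t = 4*√(4129 + 33939) = 4*√38068 = 4*(2*√9517) = 8*√9517 ≈ 780.44)
(42*(-89))/t = (42*(-89))/((8*√9517)) = -1869*√9517/38068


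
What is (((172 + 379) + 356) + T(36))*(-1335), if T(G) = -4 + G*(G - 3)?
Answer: -2791485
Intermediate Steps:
T(G) = -4 + G*(-3 + G)
(((172 + 379) + 356) + T(36))*(-1335) = (((172 + 379) + 356) + (-4 + 36² - 3*36))*(-1335) = ((551 + 356) + (-4 + 1296 - 108))*(-1335) = (907 + 1184)*(-1335) = 2091*(-1335) = -2791485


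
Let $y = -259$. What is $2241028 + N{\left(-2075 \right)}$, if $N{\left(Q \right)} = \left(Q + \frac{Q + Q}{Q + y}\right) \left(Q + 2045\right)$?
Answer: $\frac{895954392}{389} \approx 2.3032 \cdot 10^{6}$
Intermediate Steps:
$N{\left(Q \right)} = \left(2045 + Q\right) \left(Q + \frac{2 Q}{-259 + Q}\right)$ ($N{\left(Q \right)} = \left(Q + \frac{Q + Q}{Q - 259}\right) \left(Q + 2045\right) = \left(Q + \frac{2 Q}{-259 + Q}\right) \left(2045 + Q\right) = \left(2045 + Q\right) \left(Q + \frac{2 Q}{-259 + Q}\right)$)
$2241028 + N{\left(-2075 \right)} = 2241028 - \frac{2075 \left(-525565 + \left(-2075\right)^{2} + 1788 \left(-2075\right)\right)}{-259 - 2075} = 2241028 - \frac{2075 \left(-525565 + 4305625 - 3710100\right)}{-2334} = 2241028 - \left(- \frac{2075}{2334}\right) 69960 = 2241028 + \frac{24194500}{389} = \frac{895954392}{389}$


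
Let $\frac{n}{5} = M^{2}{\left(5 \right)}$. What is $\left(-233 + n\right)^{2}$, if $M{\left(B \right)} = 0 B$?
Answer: $54289$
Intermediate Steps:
$M{\left(B \right)} = 0$
$n = 0$ ($n = 5 \cdot 0^{2} = 5 \cdot 0 = 0$)
$\left(-233 + n\right)^{2} = \left(-233 + 0\right)^{2} = \left(-233\right)^{2} = 54289$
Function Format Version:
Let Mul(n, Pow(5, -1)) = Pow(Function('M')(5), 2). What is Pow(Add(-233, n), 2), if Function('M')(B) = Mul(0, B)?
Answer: 54289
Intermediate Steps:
Function('M')(B) = 0
n = 0 (n = Mul(5, Pow(0, 2)) = Mul(5, 0) = 0)
Pow(Add(-233, n), 2) = Pow(Add(-233, 0), 2) = Pow(-233, 2) = 54289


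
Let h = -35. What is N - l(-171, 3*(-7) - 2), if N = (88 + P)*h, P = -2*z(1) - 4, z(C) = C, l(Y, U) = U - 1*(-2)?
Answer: -2849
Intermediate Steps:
l(Y, U) = 2 + U (l(Y, U) = U + 2 = 2 + U)
P = -6 (P = -2*1 - 4 = -2 - 4 = -6)
N = -2870 (N = (88 - 6)*(-35) = 82*(-35) = -2870)
N - l(-171, 3*(-7) - 2) = -2870 - (2 + (3*(-7) - 2)) = -2870 - (2 + (-21 - 2)) = -2870 - (2 - 23) = -2870 - 1*(-21) = -2870 + 21 = -2849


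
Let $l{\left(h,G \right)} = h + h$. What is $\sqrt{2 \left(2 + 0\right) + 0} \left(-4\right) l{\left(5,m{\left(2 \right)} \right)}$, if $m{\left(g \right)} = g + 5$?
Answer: $-80$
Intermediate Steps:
$m{\left(g \right)} = 5 + g$
$l{\left(h,G \right)} = 2 h$
$\sqrt{2 \left(2 + 0\right) + 0} \left(-4\right) l{\left(5,m{\left(2 \right)} \right)} = \sqrt{2 \left(2 + 0\right) + 0} \left(-4\right) 2 \cdot 5 = \sqrt{2 \cdot 2 + 0} \left(-4\right) 10 = \sqrt{4 + 0} \left(-4\right) 10 = \sqrt{4} \left(-4\right) 10 = 2 \left(-4\right) 10 = \left(-8\right) 10 = -80$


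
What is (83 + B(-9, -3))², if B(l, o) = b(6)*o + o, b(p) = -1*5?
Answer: 9025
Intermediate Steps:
b(p) = -5
B(l, o) = -4*o (B(l, o) = -5*o + o = -4*o)
(83 + B(-9, -3))² = (83 - 4*(-3))² = (83 + 12)² = 95² = 9025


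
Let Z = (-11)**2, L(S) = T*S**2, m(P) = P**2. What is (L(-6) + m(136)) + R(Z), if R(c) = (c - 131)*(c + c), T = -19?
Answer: 15392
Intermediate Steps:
L(S) = -19*S**2
Z = 121
R(c) = 2*c*(-131 + c) (R(c) = (-131 + c)*(2*c) = 2*c*(-131 + c))
(L(-6) + m(136)) + R(Z) = (-19*(-6)**2 + 136**2) + 2*121*(-131 + 121) = (-19*36 + 18496) + 2*121*(-10) = (-684 + 18496) - 2420 = 17812 - 2420 = 15392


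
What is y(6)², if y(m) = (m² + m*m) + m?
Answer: 6084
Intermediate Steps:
y(m) = m + 2*m² (y(m) = (m² + m²) + m = 2*m² + m = m + 2*m²)
y(6)² = (6*(1 + 2*6))² = (6*(1 + 12))² = (6*13)² = 78² = 6084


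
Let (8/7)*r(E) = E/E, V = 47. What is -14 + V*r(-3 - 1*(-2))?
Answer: 217/8 ≈ 27.125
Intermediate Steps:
r(E) = 7/8 (r(E) = 7*(E/E)/8 = (7/8)*1 = 7/8)
-14 + V*r(-3 - 1*(-2)) = -14 + 47*(7/8) = -14 + 329/8 = 217/8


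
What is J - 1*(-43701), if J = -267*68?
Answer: 25545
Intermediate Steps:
J = -18156
J - 1*(-43701) = -18156 - 1*(-43701) = -18156 + 43701 = 25545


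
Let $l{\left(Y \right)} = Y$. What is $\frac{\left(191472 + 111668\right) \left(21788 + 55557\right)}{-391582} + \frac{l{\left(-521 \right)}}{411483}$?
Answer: $- \frac{4823890056894061}{80564668053} \approx -59876.0$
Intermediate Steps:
$\frac{\left(191472 + 111668\right) \left(21788 + 55557\right)}{-391582} + \frac{l{\left(-521 \right)}}{411483} = \frac{\left(191472 + 111668\right) \left(21788 + 55557\right)}{-391582} - \frac{521}{411483} = 303140 \cdot 77345 \left(- \frac{1}{391582}\right) - \frac{521}{411483} = 23446363300 \left(- \frac{1}{391582}\right) - \frac{521}{411483} = - \frac{11723181650}{195791} - \frac{521}{411483} = - \frac{4823890056894061}{80564668053}$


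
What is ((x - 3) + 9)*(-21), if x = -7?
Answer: 21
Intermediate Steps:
((x - 3) + 9)*(-21) = ((-7 - 3) + 9)*(-21) = (-10 + 9)*(-21) = -1*(-21) = 21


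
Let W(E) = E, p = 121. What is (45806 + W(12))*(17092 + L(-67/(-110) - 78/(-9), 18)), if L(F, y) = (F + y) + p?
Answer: 130335967519/165 ≈ 7.8991e+8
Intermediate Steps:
L(F, y) = 121 + F + y (L(F, y) = (F + y) + 121 = 121 + F + y)
(45806 + W(12))*(17092 + L(-67/(-110) - 78/(-9), 18)) = (45806 + 12)*(17092 + (121 + (-67/(-110) - 78/(-9)) + 18)) = 45818*(17092 + (121 + (-67*(-1/110) - 78*(-1/9)) + 18)) = 45818*(17092 + (121 + (67/110 + 26/3) + 18)) = 45818*(17092 + (121 + 3061/330 + 18)) = 45818*(17092 + 48931/330) = 45818*(5689291/330) = 130335967519/165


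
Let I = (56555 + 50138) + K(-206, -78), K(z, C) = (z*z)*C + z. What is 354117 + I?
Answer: -2849404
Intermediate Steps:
K(z, C) = z + C*z² (K(z, C) = z²*C + z = C*z² + z = z + C*z²)
I = -3203521 (I = (56555 + 50138) - 206*(1 - 78*(-206)) = 106693 - 206*(1 + 16068) = 106693 - 206*16069 = 106693 - 3310214 = -3203521)
354117 + I = 354117 - 3203521 = -2849404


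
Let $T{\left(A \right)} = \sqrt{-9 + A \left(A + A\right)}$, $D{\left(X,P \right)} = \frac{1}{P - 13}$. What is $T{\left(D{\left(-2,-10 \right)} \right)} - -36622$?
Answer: $36622 + \frac{i \sqrt{4759}}{23} \approx 36622.0 + 2.9994 i$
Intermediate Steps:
$D{\left(X,P \right)} = \frac{1}{-13 + P}$
$T{\left(A \right)} = \sqrt{-9 + 2 A^{2}}$ ($T{\left(A \right)} = \sqrt{-9 + A 2 A} = \sqrt{-9 + 2 A^{2}}$)
$T{\left(D{\left(-2,-10 \right)} \right)} - -36622 = \sqrt{-9 + 2 \left(\frac{1}{-13 - 10}\right)^{2}} - -36622 = \sqrt{-9 + 2 \left(\frac{1}{-23}\right)^{2}} + 36622 = \sqrt{-9 + 2 \left(- \frac{1}{23}\right)^{2}} + 36622 = \sqrt{-9 + 2 \cdot \frac{1}{529}} + 36622 = \sqrt{-9 + \frac{2}{529}} + 36622 = \sqrt{- \frac{4759}{529}} + 36622 = \frac{i \sqrt{4759}}{23} + 36622 = 36622 + \frac{i \sqrt{4759}}{23}$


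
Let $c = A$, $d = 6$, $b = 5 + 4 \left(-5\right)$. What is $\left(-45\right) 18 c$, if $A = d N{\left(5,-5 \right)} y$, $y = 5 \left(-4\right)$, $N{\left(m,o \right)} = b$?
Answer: $-1458000$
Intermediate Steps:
$b = -15$ ($b = 5 - 20 = -15$)
$N{\left(m,o \right)} = -15$
$y = -20$
$A = 1800$ ($A = 6 \left(-15\right) \left(-20\right) = \left(-90\right) \left(-20\right) = 1800$)
$c = 1800$
$\left(-45\right) 18 c = \left(-45\right) 18 \cdot 1800 = \left(-810\right) 1800 = -1458000$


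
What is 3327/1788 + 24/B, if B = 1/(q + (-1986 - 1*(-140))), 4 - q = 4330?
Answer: -88283179/596 ≈ -1.4813e+5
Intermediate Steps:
q = -4326 (q = 4 - 1*4330 = 4 - 4330 = -4326)
B = -1/6172 (B = 1/(-4326 + (-1986 - 1*(-140))) = 1/(-4326 + (-1986 + 140)) = 1/(-4326 - 1846) = 1/(-6172) = -1/6172 ≈ -0.00016202)
3327/1788 + 24/B = 3327/1788 + 24/(-1/6172) = 3327*(1/1788) + 24*(-6172) = 1109/596 - 148128 = -88283179/596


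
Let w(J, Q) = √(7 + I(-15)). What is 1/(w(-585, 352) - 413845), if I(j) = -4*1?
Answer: -413845/171267684022 - √3/171267684022 ≈ -2.4164e-6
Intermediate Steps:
I(j) = -4
w(J, Q) = √3 (w(J, Q) = √(7 - 4) = √3)
1/(w(-585, 352) - 413845) = 1/(√3 - 413845) = 1/(-413845 + √3)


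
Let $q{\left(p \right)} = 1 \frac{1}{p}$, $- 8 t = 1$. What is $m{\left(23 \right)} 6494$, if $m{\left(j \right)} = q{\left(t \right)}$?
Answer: $-51952$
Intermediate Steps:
$t = - \frac{1}{8}$ ($t = \left(- \frac{1}{8}\right) 1 = - \frac{1}{8} \approx -0.125$)
$q{\left(p \right)} = \frac{1}{p}$
$m{\left(j \right)} = -8$ ($m{\left(j \right)} = \frac{1}{- \frac{1}{8}} = -8$)
$m{\left(23 \right)} 6494 = \left(-8\right) 6494 = -51952$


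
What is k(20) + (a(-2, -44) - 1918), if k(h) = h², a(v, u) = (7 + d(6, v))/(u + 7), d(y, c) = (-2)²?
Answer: -56177/37 ≈ -1518.3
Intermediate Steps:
d(y, c) = 4
a(v, u) = 11/(7 + u) (a(v, u) = (7 + 4)/(u + 7) = 11/(7 + u))
k(20) + (a(-2, -44) - 1918) = 20² + (11/(7 - 44) - 1918) = 400 + (11/(-37) - 1918) = 400 + (11*(-1/37) - 1918) = 400 + (-11/37 - 1918) = 400 - 70977/37 = -56177/37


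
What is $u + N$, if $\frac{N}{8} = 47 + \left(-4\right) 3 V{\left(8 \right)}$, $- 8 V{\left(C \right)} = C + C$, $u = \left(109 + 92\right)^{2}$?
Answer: $40969$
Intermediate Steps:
$u = 40401$ ($u = 201^{2} = 40401$)
$V{\left(C \right)} = - \frac{C}{4}$ ($V{\left(C \right)} = - \frac{C + C}{8} = - \frac{2 C}{8} = - \frac{C}{4}$)
$N = 568$ ($N = 8 \left(47 + \left(-4\right) 3 \left(\left(- \frac{1}{4}\right) 8\right)\right) = 8 \left(47 - -24\right) = 8 \left(47 + 24\right) = 8 \cdot 71 = 568$)
$u + N = 40401 + 568 = 40969$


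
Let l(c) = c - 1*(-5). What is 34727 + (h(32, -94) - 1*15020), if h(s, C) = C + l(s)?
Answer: 19650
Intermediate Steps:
l(c) = 5 + c (l(c) = c + 5 = 5 + c)
h(s, C) = 5 + C + s (h(s, C) = C + (5 + s) = 5 + C + s)
34727 + (h(32, -94) - 1*15020) = 34727 + ((5 - 94 + 32) - 1*15020) = 34727 + (-57 - 15020) = 34727 - 15077 = 19650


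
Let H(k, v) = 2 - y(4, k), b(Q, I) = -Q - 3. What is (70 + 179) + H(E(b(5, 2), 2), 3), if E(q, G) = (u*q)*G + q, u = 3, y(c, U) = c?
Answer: 247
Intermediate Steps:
b(Q, I) = -3 - Q
E(q, G) = q + 3*G*q (E(q, G) = (3*q)*G + q = 3*G*q + q = q + 3*G*q)
H(k, v) = -2 (H(k, v) = 2 - 1*4 = 2 - 4 = -2)
(70 + 179) + H(E(b(5, 2), 2), 3) = (70 + 179) - 2 = 249 - 2 = 247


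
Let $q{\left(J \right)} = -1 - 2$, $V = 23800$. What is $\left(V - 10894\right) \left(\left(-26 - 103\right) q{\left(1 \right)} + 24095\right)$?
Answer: $315964692$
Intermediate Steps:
$q{\left(J \right)} = -3$ ($q{\left(J \right)} = -1 - 2 = -3$)
$\left(V - 10894\right) \left(\left(-26 - 103\right) q{\left(1 \right)} + 24095\right) = \left(23800 - 10894\right) \left(\left(-26 - 103\right) \left(-3\right) + 24095\right) = 12906 \left(\left(-26 - 103\right) \left(-3\right) + 24095\right) = 12906 \left(\left(-129\right) \left(-3\right) + 24095\right) = 12906 \left(387 + 24095\right) = 12906 \cdot 24482 = 315964692$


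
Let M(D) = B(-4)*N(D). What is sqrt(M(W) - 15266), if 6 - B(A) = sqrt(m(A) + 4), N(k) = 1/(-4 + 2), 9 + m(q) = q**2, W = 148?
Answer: sqrt(-61076 + 2*sqrt(11))/2 ≈ 123.56*I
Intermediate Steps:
m(q) = -9 + q**2
N(k) = -1/2 (N(k) = 1/(-2) = -1/2)
B(A) = 6 - sqrt(-5 + A**2) (B(A) = 6 - sqrt((-9 + A**2) + 4) = 6 - sqrt(-5 + A**2))
M(D) = -3 + sqrt(11)/2 (M(D) = (6 - sqrt(-5 + (-4)**2))*(-1/2) = (6 - sqrt(-5 + 16))*(-1/2) = (6 - sqrt(11))*(-1/2) = -3 + sqrt(11)/2)
sqrt(M(W) - 15266) = sqrt((-3 + sqrt(11)/2) - 15266) = sqrt(-15269 + sqrt(11)/2)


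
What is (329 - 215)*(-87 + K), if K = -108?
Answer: -22230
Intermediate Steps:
(329 - 215)*(-87 + K) = (329 - 215)*(-87 - 108) = 114*(-195) = -22230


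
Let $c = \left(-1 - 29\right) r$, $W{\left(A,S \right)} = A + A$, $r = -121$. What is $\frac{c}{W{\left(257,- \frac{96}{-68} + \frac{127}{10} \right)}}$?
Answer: $\frac{1815}{257} \approx 7.0623$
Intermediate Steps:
$W{\left(A,S \right)} = 2 A$
$c = 3630$ ($c = \left(-1 - 29\right) \left(-121\right) = \left(-30\right) \left(-121\right) = 3630$)
$\frac{c}{W{\left(257,- \frac{96}{-68} + \frac{127}{10} \right)}} = \frac{3630}{2 \cdot 257} = \frac{3630}{514} = 3630 \cdot \frac{1}{514} = \frac{1815}{257}$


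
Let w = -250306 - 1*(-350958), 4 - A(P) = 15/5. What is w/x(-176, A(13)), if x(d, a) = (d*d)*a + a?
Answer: 100652/30977 ≈ 3.2492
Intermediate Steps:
A(P) = 1 (A(P) = 4 - 15/5 = 4 - 1*3 = 4 - 3 = 1)
x(d, a) = a + a*d**2 (x(d, a) = d**2*a + a = a*d**2 + a = a + a*d**2)
w = 100652 (w = -250306 + 350958 = 100652)
w/x(-176, A(13)) = 100652/((1*(1 + (-176)**2))) = 100652/((1*(1 + 30976))) = 100652/((1*30977)) = 100652/30977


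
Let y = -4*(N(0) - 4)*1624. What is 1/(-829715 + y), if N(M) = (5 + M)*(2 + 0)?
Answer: -1/868691 ≈ -1.1512e-6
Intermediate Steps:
N(M) = 10 + 2*M (N(M) = (5 + M)*2 = 10 + 2*M)
y = -38976 (y = -4*((10 + 2*0) - 4)*1624 = -4*((10 + 0) - 4)*1624 = -4*(10 - 4)*1624 = -4*6*1624 = -24*1624 = -38976)
1/(-829715 + y) = 1/(-829715 - 38976) = 1/(-868691) = -1/868691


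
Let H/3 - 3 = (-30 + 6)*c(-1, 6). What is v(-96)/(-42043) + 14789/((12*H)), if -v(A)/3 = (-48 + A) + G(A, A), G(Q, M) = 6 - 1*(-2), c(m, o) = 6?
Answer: -623844935/213410268 ≈ -2.9232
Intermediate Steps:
G(Q, M) = 8 (G(Q, M) = 6 + 2 = 8)
v(A) = 120 - 3*A (v(A) = -3*((-48 + A) + 8) = -3*(-40 + A) = 120 - 3*A)
H = -423 (H = 9 + 3*((-30 + 6)*6) = 9 + 3*(-24*6) = 9 + 3*(-144) = 9 - 432 = -423)
v(-96)/(-42043) + 14789/((12*H)) = (120 - 3*(-96))/(-42043) + 14789/((12*(-423))) = (120 + 288)*(-1/42043) + 14789/(-5076) = 408*(-1/42043) + 14789*(-1/5076) = -408/42043 - 14789/5076 = -623844935/213410268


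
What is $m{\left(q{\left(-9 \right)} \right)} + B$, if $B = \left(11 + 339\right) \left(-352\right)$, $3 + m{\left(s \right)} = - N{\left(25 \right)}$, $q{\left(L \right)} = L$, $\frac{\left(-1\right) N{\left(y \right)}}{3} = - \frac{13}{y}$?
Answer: $- \frac{3080114}{25} \approx -1.232 \cdot 10^{5}$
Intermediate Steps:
$N{\left(y \right)} = \frac{39}{y}$ ($N{\left(y \right)} = - 3 \left(- \frac{13}{y}\right) = \frac{39}{y}$)
$m{\left(s \right)} = - \frac{114}{25}$ ($m{\left(s \right)} = -3 - \frac{39}{25} = - \frac{114}{25}$)
$B = -123200$ ($B = 350 \left(-352\right) = -123200$)
$m{\left(q{\left(-9 \right)} \right)} + B = - \frac{114}{25} - 123200 = - \frac{3080114}{25}$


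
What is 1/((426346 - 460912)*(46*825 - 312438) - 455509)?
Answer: 1/9487496699 ≈ 1.0540e-10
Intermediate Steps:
1/((426346 - 460912)*(46*825 - 312438) - 455509) = 1/(-34566*(37950 - 312438) - 455509) = 1/(-34566*(-274488) - 455509) = 1/(9487952208 - 455509) = 1/9487496699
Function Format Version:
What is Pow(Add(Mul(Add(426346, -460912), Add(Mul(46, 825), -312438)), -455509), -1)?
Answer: Rational(1, 9487496699) ≈ 1.0540e-10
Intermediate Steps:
Pow(Add(Mul(Add(426346, -460912), Add(Mul(46, 825), -312438)), -455509), -1) = Pow(Add(Mul(-34566, Add(37950, -312438)), -455509), -1) = Pow(Add(Mul(-34566, -274488), -455509), -1) = Pow(Add(9487952208, -455509), -1) = Pow(9487496699, -1) = Rational(1, 9487496699)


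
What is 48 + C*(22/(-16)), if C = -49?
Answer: 923/8 ≈ 115.38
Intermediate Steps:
48 + C*(22/(-16)) = 48 - 1078/(-16) = 48 - 1078*(-1)/16 = 48 - 49*(-11/8) = 48 + 539/8 = 923/8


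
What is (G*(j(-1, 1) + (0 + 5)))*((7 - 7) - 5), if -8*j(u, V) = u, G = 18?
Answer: -1845/4 ≈ -461.25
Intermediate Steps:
j(u, V) = -u/8
(G*(j(-1, 1) + (0 + 5)))*((7 - 7) - 5) = (18*(-1/8*(-1) + (0 + 5)))*((7 - 7) - 5) = (18*(1/8 + 5))*(0 - 5) = (18*(41/8))*(-5) = (369/4)*(-5) = -1845/4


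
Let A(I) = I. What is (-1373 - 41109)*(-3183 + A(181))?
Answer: 127530964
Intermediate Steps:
(-1373 - 41109)*(-3183 + A(181)) = (-1373 - 41109)*(-3183 + 181) = -42482*(-3002) = 127530964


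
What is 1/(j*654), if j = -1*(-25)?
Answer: 1/16350 ≈ 6.1162e-5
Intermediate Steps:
j = 25
1/(j*654) = 1/(25*654) = 1/16350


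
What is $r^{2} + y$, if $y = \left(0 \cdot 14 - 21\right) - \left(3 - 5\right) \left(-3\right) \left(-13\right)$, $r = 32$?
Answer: $1081$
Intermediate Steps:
$y = 57$ ($y = \left(0 - 21\right) - \left(3 - 5\right) \left(-3\right) \left(-13\right) = -21 - \left(-2\right) \left(-3\right) \left(-13\right) = -21 - 6 \left(-13\right) = -21 - -78 = -21 + 78 = 57$)
$r^{2} + y = 32^{2} + 57 = 1024 + 57 = 1081$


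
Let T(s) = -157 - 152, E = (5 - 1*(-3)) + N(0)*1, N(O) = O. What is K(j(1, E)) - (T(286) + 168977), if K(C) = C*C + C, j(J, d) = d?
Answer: -168596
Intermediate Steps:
E = 8 (E = (5 - 1*(-3)) + 0*1 = (5 + 3) + 0 = 8 + 0 = 8)
K(C) = C + C² (K(C) = C² + C = C + C²)
T(s) = -309
K(j(1, E)) - (T(286) + 168977) = 8*(1 + 8) - (-309 + 168977) = 8*9 - 1*168668 = 72 - 168668 = -168596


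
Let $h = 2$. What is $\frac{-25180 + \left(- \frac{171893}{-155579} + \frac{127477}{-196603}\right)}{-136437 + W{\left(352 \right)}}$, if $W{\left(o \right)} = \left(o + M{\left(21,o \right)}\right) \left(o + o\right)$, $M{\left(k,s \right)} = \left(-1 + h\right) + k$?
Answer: $- \frac{770174205154364}{3880274054361683} \approx -0.19848$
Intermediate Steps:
$M{\left(k,s \right)} = 1 + k$ ($M{\left(k,s \right)} = \left(-1 + 2\right) + k = 1 + k$)
$W{\left(o \right)} = 2 o \left(22 + o\right)$ ($W{\left(o \right)} = \left(o + \left(1 + 21\right)\right) \left(o + o\right) = \left(o + 22\right) 2 o = \left(22 + o\right) 2 o = 2 o \left(22 + o\right)$)
$\frac{-25180 + \left(- \frac{171893}{-155579} + \frac{127477}{-196603}\right)}{-136437 + W{\left(352 \right)}} = \frac{-25180 + \left(- \frac{171893}{-155579} + \frac{127477}{-196603}\right)}{-136437 + 2 \cdot 352 \left(22 + 352\right)} = \frac{-25180 + \left(\left(-171893\right) \left(- \frac{1}{155579}\right) + 127477 \left(- \frac{1}{196603}\right)\right)}{-136437 + 2 \cdot 352 \cdot 374} = \frac{-25180 + \left(\frac{171893}{155579} - \frac{127477}{196603}\right)}{-136437 + 263296} = \frac{-25180 + \frac{13961935296}{30587298137}}{126859} = \left(- \frac{770174205154364}{30587298137}\right) \frac{1}{126859} = - \frac{770174205154364}{3880274054361683}$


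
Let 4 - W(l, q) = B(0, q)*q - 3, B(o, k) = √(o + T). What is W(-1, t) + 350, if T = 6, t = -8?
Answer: 357 + 8*√6 ≈ 376.60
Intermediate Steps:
B(o, k) = √(6 + o) (B(o, k) = √(o + 6) = √(6 + o))
W(l, q) = 7 - q*√6 (W(l, q) = 4 - (√(6 + 0)*q - 3) = 4 - (√6*q - 3) = 4 - (q*√6 - 3) = 4 - (-3 + q*√6) = 4 + (3 - q*√6) = 7 - q*√6)
W(-1, t) + 350 = (7 - 1*(-8)*√6) + 350 = (7 + 8*√6) + 350 = 357 + 8*√6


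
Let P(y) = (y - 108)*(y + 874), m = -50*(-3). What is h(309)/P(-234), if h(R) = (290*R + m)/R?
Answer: -187/140904 ≈ -0.0013271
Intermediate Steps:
m = 150
P(y) = (-108 + y)*(874 + y)
h(R) = (150 + 290*R)/R (h(R) = (290*R + 150)/R = (150 + 290*R)/R)
h(309)/P(-234) = (290 + 150/309)/(-94392 + (-234)² + 766*(-234)) = (290 + 150*(1/309))/(-94392 + 54756 - 179244) = (290 + 50/103)/(-218880) = (29920/103)*(-1/218880) = -187/140904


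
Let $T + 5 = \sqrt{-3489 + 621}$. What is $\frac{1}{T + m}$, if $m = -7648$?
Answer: $- \frac{2551}{19523759} - \frac{2 i \sqrt{717}}{58571277} \approx -0.00013066 - 9.1433 \cdot 10^{-7} i$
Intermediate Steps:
$T = -5 + 2 i \sqrt{717}$ ($T = -5 + \sqrt{-3489 + 621} = -5 + \sqrt{-2868} = -5 + 2 i \sqrt{717} \approx -5.0 + 53.554 i$)
$\frac{1}{T + m} = \frac{1}{\left(-5 + 2 i \sqrt{717}\right) - 7648} = \frac{1}{-7653 + 2 i \sqrt{717}}$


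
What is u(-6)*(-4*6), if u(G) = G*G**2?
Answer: 5184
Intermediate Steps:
u(G) = G**3
u(-6)*(-4*6) = (-6)**3*(-4*6) = -216*(-24) = 5184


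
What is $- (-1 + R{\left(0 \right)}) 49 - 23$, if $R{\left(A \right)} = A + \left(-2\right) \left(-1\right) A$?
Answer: $26$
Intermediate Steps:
$R{\left(A \right)} = 3 A$ ($R{\left(A \right)} = A + 2 A = 3 A$)
$- (-1 + R{\left(0 \right)}) 49 - 23 = - (-1 + 3 \cdot 0) 49 - 23 = - (-1 + 0) 49 + \left(-25 + 2\right) = \left(-1\right) \left(-1\right) 49 - 23 = 1 \cdot 49 - 23 = 49 - 23 = 26$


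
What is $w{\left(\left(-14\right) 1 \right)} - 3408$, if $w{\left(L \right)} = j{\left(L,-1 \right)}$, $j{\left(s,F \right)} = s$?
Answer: $-3422$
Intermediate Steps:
$w{\left(L \right)} = L$
$w{\left(\left(-14\right) 1 \right)} - 3408 = \left(-14\right) 1 - 3408 = -14 - 3408 = -3422$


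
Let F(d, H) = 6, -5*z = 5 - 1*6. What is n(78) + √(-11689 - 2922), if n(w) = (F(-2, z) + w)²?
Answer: 7056 + I*√14611 ≈ 7056.0 + 120.88*I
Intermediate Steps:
z = ⅕ (z = -(5 - 1*6)/5 = -(5 - 6)/5 = -⅕*(-1) = ⅕ ≈ 0.20000)
n(w) = (6 + w)²
n(78) + √(-11689 - 2922) = (6 + 78)² + √(-11689 - 2922) = 84² + √(-14611) = 7056 + I*√14611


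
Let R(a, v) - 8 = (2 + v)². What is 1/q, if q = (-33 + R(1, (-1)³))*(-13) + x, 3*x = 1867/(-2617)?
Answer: 7851/2447645 ≈ 0.0032076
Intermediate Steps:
R(a, v) = 8 + (2 + v)²
x = -1867/7851 (x = (1867/(-2617))/3 = (1867*(-1/2617))/3 = (⅓)*(-1867/2617) = -1867/7851 ≈ -0.23780)
q = 2447645/7851 (q = (-33 + (8 + (2 + (-1)³)²))*(-13) - 1867/7851 = (-33 + (8 + (2 - 1)²))*(-13) - 1867/7851 = (-33 + (8 + 1²))*(-13) - 1867/7851 = (-33 + (8 + 1))*(-13) - 1867/7851 = (-33 + 9)*(-13) - 1867/7851 = -24*(-13) - 1867/7851 = 312 - 1867/7851 = 2447645/7851 ≈ 311.76)
1/q = 1/(2447645/7851) = 7851/2447645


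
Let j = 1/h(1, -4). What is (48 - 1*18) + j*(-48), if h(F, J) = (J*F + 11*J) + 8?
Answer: 156/5 ≈ 31.200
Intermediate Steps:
h(F, J) = 8 + 11*J + F*J (h(F, J) = (F*J + 11*J) + 8 = (11*J + F*J) + 8 = 8 + 11*J + F*J)
j = -1/40 (j = 1/(8 + 11*(-4) + 1*(-4)) = 1/(8 - 44 - 4) = 1/(-40) = -1/40 ≈ -0.025000)
(48 - 1*18) + j*(-48) = (48 - 1*18) - 1/40*(-48) = (48 - 18) + 6/5 = 30 + 6/5 = 156/5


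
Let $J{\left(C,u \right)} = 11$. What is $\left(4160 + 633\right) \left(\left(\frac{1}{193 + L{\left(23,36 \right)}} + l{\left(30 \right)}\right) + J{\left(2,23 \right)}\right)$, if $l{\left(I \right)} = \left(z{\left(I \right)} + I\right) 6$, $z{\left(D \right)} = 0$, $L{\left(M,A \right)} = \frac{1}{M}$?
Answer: $\frac{4064765959}{4440} \approx 9.1549 \cdot 10^{5}$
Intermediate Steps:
$l{\left(I \right)} = 6 I$ ($l{\left(I \right)} = \left(0 + I\right) 6 = I 6 = 6 I$)
$\left(4160 + 633\right) \left(\left(\frac{1}{193 + L{\left(23,36 \right)}} + l{\left(30 \right)}\right) + J{\left(2,23 \right)}\right) = \left(4160 + 633\right) \left(\left(\frac{1}{193 + \frac{1}{23}} + 6 \cdot 30\right) + 11\right) = 4793 \left(\left(\frac{1}{193 + \frac{1}{23}} + 180\right) + 11\right) = 4793 \left(\left(\frac{1}{\frac{4440}{23}} + 180\right) + 11\right) = 4793 \left(\left(\frac{23}{4440} + 180\right) + 11\right) = 4793 \left(\frac{799223}{4440} + 11\right) = 4793 \cdot \frac{848063}{4440} = \frac{4064765959}{4440}$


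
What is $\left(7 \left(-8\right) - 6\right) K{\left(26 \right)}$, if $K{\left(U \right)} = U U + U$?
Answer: $-43524$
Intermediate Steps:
$K{\left(U \right)} = U + U^{2}$ ($K{\left(U \right)} = U^{2} + U = U + U^{2}$)
$\left(7 \left(-8\right) - 6\right) K{\left(26 \right)} = \left(7 \left(-8\right) - 6\right) 26 \left(1 + 26\right) = \left(-56 - 6\right) 26 \cdot 27 = \left(-62\right) 702 = -43524$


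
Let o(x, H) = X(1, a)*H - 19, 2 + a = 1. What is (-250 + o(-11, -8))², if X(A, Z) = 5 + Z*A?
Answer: 90601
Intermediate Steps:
a = -1 (a = -2 + 1 = -1)
X(A, Z) = 5 + A*Z
o(x, H) = -19 + 4*H (o(x, H) = (5 + 1*(-1))*H - 19 = (5 - 1)*H - 19 = 4*H - 19 = -19 + 4*H)
(-250 + o(-11, -8))² = (-250 + (-19 + 4*(-8)))² = (-250 + (-19 - 32))² = (-250 - 51)² = (-301)² = 90601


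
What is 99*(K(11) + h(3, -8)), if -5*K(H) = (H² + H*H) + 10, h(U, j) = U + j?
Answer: -27423/5 ≈ -5484.6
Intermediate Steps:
K(H) = -2 - 2*H²/5 (K(H) = -((H² + H*H) + 10)/5 = -((H² + H²) + 10)/5 = -(2*H² + 10)/5 = -(10 + 2*H²)/5 = -2 - 2*H²/5)
99*(K(11) + h(3, -8)) = 99*((-2 - ⅖*11²) + (3 - 8)) = 99*((-2 - ⅖*121) - 5) = 99*((-2 - 242/5) - 5) = 99*(-252/5 - 5) = 99*(-277/5) = -27423/5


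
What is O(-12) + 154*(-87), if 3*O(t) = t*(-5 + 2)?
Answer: -13386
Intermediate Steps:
O(t) = -t (O(t) = (t*(-5 + 2))/3 = (t*(-3))/3 = (-3*t)/3 = -t)
O(-12) + 154*(-87) = -1*(-12) + 154*(-87) = 12 - 13398 = -13386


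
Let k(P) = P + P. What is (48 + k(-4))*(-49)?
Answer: -1960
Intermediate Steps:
k(P) = 2*P
(48 + k(-4))*(-49) = (48 + 2*(-4))*(-49) = (48 - 8)*(-49) = 40*(-49) = -1960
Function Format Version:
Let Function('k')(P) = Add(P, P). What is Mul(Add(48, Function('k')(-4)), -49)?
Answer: -1960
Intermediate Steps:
Function('k')(P) = Mul(2, P)
Mul(Add(48, Function('k')(-4)), -49) = Mul(Add(48, Mul(2, -4)), -49) = Mul(Add(48, -8), -49) = Mul(40, -49) = -1960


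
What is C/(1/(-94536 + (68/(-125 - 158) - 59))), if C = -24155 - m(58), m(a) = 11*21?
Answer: 652824266858/283 ≈ 2.3068e+9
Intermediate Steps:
m(a) = 231
C = -24386 (C = -24155 - 1*231 = -24155 - 231 = -24386)
C/(1/(-94536 + (68/(-125 - 158) - 59))) = -(-2306793670 + 24386*68/(-125 - 158)) = -(-2306793670 + 24386*68/(-283)) = -(-2306793670 - 1658248/283) = -24386/(1/(-94536 + (-68/283 - 59))) = -24386/(1/(-94536 - 16765/283)) = -24386/(1/(-26770453/283)) = -24386/(-283/26770453) = -24386*(-26770453/283) = 652824266858/283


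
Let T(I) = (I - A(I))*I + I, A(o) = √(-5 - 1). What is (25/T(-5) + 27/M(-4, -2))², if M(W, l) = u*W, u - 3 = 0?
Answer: (115*I + 144*√6)/(16*(-5*I + 4*√6)) ≈ 1.4881 + 1.493*I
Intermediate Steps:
u = 3 (u = 3 + 0 = 3)
A(o) = I*√6 (A(o) = √(-6) = I*√6)
M(W, l) = 3*W
T(I) = I + I*(I - I*√6) (T(I) = (I - I*√6)*I + I = I*(I - I*√6) + I = I + I*(I - I*√6))
(25/T(-5) + 27/M(-4, -2))² = (25/((-5*(1 - 5 - I*√6))) + 27/((3*(-4))))² = (25/((-5*(-4 - I*√6))) + 27/(-12))² = (25/(20 + 5*I*√6) + 27*(-1/12))² = (25/(20 + 5*I*√6) - 9/4)² = (-9/4 + 25/(20 + 5*I*√6))²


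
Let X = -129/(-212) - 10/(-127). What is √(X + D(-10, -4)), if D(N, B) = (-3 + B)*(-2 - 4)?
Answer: √7736012341/13462 ≈ 6.5335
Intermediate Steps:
D(N, B) = 18 - 6*B (D(N, B) = (-3 + B)*(-6) = 18 - 6*B)
X = 18503/26924 (X = -129*(-1/212) - 10*(-1/127) = 129/212 + 10/127 = 18503/26924 ≈ 0.68723)
√(X + D(-10, -4)) = √(18503/26924 + (18 - 6*(-4))) = √(18503/26924 + (18 + 24)) = √(18503/26924 + 42) = √(1149311/26924) = √7736012341/13462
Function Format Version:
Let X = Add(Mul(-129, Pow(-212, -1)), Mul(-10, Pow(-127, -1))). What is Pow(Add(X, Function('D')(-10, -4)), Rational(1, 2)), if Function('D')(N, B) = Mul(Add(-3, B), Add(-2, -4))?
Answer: Mul(Rational(1, 13462), Pow(7736012341, Rational(1, 2))) ≈ 6.5335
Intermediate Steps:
Function('D')(N, B) = Add(18, Mul(-6, B)) (Function('D')(N, B) = Mul(Add(-3, B), -6) = Add(18, Mul(-6, B)))
X = Rational(18503, 26924) (X = Add(Mul(-129, Rational(-1, 212)), Mul(-10, Rational(-1, 127))) = Add(Rational(129, 212), Rational(10, 127)) = Rational(18503, 26924) ≈ 0.68723)
Pow(Add(X, Function('D')(-10, -4)), Rational(1, 2)) = Pow(Add(Rational(18503, 26924), Add(18, Mul(-6, -4))), Rational(1, 2)) = Pow(Add(Rational(18503, 26924), Add(18, 24)), Rational(1, 2)) = Pow(Add(Rational(18503, 26924), 42), Rational(1, 2)) = Pow(Rational(1149311, 26924), Rational(1, 2)) = Mul(Rational(1, 13462), Pow(7736012341, Rational(1, 2)))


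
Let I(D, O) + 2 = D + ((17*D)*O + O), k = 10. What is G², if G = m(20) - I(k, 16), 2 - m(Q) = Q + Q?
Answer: 7739524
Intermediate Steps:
m(Q) = 2 - 2*Q (m(Q) = 2 - (Q + Q) = 2 - 2*Q)
I(D, O) = -2 + D + O + 17*D*O (I(D, O) = -2 + (D + ((17*D)*O + O)) = -2 + (D + (17*D*O + O)) = -2 + (D + (O + 17*D*O)) = -2 + (D + O + 17*D*O) = -2 + D + O + 17*D*O)
G = -2782 (G = (2 - 2*20) - (-2 + 10 + 16 + 17*10*16) = (2 - 40) - (-2 + 10 + 16 + 2720) = -38 - 1*2744 = -38 - 2744 = -2782)
G² = (-2782)² = 7739524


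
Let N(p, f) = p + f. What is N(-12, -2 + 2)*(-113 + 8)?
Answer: 1260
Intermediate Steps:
N(p, f) = f + p
N(-12, -2 + 2)*(-113 + 8) = ((-2 + 2) - 12)*(-113 + 8) = (0 - 12)*(-105) = -12*(-105) = 1260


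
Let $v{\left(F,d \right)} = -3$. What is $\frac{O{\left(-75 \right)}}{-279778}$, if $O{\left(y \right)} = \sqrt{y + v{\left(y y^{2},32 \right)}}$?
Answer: $- \frac{i \sqrt{78}}{279778} \approx - 3.1567 \cdot 10^{-5} i$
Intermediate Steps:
$O{\left(y \right)} = \sqrt{-3 + y}$ ($O{\left(y \right)} = \sqrt{y - 3} = \sqrt{-3 + y}$)
$\frac{O{\left(-75 \right)}}{-279778} = \frac{\sqrt{-3 - 75}}{-279778} = \sqrt{-78} \left(- \frac{1}{279778}\right) = i \sqrt{78} \left(- \frac{1}{279778}\right) = - \frac{i \sqrt{78}}{279778}$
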